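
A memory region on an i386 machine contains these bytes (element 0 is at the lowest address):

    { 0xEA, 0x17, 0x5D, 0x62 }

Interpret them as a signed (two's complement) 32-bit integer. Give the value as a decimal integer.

Little-endian stores the least-significant byte at the lowest address.
Reassemble most-significant byte first: 62 5D 17 EA → 0x625D17EA.
0x625D17EA = 1650268138.

1650268138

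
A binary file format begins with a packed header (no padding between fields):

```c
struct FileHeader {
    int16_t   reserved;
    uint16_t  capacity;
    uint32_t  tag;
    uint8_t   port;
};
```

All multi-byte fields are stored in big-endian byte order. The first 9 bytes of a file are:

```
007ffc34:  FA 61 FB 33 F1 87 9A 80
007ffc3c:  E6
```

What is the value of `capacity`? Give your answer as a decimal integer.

`capacity` follows `reserved` (2 bytes), so it starts at byte offset 2 and occupies 2 bytes.
Bytes at offsets 2..3: FB 33.
Big-endian: lowest address holds the most-significant byte.
The bytes are already most-significant first: 0xFB33.
0xFB33 = 64307.

64307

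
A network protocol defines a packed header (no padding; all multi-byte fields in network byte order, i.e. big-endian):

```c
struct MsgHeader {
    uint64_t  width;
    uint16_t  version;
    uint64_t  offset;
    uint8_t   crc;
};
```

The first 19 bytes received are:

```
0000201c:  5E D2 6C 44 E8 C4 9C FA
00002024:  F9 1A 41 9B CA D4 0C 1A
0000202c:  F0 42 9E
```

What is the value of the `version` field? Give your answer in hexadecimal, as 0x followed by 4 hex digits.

0xF91A

`version` follows `width` (8 bytes), so it starts at byte offset 8 and occupies 2 bytes.
Bytes at offsets 8..9: F9 1A.
In big-endian order the high byte comes first in memory.
The bytes are already most-significant first: 0xF91A.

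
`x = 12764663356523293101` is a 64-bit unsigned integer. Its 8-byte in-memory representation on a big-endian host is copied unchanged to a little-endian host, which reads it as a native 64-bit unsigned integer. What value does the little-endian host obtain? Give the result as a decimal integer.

12764663356523293101 in 64-bit hexadecimal is 0xB12531B1530429AD.
Stored big-endian, the bytes at ascending addresses are B1 25 31 B1 53 04 29 AD.
Read back as little-endian, the first byte is least significant, giving 0xAD290453B13125B1.
0xAD290453B13125B1 = 12477509000108254641.

12477509000108254641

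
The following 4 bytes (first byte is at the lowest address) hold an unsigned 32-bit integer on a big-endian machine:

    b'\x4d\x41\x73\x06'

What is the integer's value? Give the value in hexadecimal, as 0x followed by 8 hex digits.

0x4D417306

In big-endian order the high byte comes first in memory.
The bytes are already most-significant first: 0x4D417306.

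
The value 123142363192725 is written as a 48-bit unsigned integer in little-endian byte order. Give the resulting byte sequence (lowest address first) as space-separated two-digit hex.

95 9D D0 50 FF 6F

123142363192725 in hexadecimal, padded to 48 bits, is 0x6FFF50D09D95.
Split into bytes (most-significant first): 6F FF 50 D0 9D 95.
Little-endian: lowest address holds the least-significant byte.
So at ascending addresses the bytes are 95 9D D0 50 FF 6F.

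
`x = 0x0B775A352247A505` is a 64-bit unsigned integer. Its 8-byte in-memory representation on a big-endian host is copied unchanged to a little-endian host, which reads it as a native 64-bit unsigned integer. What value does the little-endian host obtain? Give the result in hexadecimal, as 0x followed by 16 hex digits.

0x05A54722355A770B

Stored big-endian, the bytes at ascending addresses are 0B 77 5A 35 22 47 A5 05.
Read back as little-endian, the first byte is least significant, giving 0x05A54722355A770B.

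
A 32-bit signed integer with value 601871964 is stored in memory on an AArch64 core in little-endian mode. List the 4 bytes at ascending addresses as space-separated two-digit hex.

601871964 in hexadecimal, padded to 32 bits, is 0x23DFD65C.
Split into bytes (most-significant first): 23 DF D6 5C.
Little-endian: lowest address holds the least-significant byte.
So at ascending addresses the bytes are 5C D6 DF 23.

5C D6 DF 23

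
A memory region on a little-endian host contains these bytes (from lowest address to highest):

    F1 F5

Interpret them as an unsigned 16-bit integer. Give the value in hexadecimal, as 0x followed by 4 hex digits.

0xF5F1

In little-endian order the low byte comes first in memory.
Reassemble most-significant byte first: F5 F1 → 0xF5F1.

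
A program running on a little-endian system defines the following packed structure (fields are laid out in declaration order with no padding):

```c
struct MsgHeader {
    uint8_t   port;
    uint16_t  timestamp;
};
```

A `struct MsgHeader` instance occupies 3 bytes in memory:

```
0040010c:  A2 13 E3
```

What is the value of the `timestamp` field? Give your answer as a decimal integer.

58131

`timestamp` follows `port` (1 byte), so it starts at byte offset 1 and occupies 2 bytes.
Bytes at offsets 1..2: 13 E3.
Little-endian stores the least-significant byte at the lowest address.
Reassemble most-significant byte first: E3 13 → 0xE313.
0xE313 = 58131.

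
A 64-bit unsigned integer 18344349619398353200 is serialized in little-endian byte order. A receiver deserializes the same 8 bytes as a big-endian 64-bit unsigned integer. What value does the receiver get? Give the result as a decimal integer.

3504309909476381950

18344349619398353200 in 64-bit hexadecimal is 0xFE9438C94BCFA130.
Stored little-endian, the bytes at ascending addresses are 30 A1 CF 4B C9 38 94 FE.
Read back as big-endian, the last byte is least significant, giving 0x30A1CF4BC93894FE.
0x30A1CF4BC93894FE = 3504309909476381950.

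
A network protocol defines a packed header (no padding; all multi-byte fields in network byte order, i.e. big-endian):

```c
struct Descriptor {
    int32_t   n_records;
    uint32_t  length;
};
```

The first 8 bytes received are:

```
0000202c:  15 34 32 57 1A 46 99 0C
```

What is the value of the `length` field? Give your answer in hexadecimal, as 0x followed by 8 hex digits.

0x1A46990C

`length` follows `n_records` (4 bytes), so it starts at byte offset 4 and occupies 4 bytes.
Bytes at offsets 4..7: 1A 46 99 0C.
In big-endian order the high byte comes first in memory.
The bytes are already most-significant first: 0x1A46990C.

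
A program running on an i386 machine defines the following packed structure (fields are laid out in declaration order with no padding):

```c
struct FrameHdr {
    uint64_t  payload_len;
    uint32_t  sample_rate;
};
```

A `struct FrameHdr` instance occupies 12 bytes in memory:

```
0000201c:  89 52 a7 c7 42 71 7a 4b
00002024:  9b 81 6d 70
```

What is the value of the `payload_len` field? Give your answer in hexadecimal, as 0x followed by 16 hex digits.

0x4B7A7142C7A75289

`payload_len` is the first field, at byte offset 0, occupying 8 bytes.
Bytes at offsets 0..7: 89 52 A7 C7 42 71 7A 4B.
Little-endian: lowest address holds the least-significant byte.
Reassemble most-significant byte first: 4B 7A 71 42 C7 A7 52 89 → 0x4B7A7142C7A75289.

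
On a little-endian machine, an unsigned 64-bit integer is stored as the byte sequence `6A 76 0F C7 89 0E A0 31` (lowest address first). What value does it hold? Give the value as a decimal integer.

Little-endian stores the least-significant byte at the lowest address.
Reassemble most-significant byte first: 31 A0 0E 89 C7 0F 76 6A → 0x31A00E89C70F766A.
0x31A00E89C70F766A = 3575874089045161578.

3575874089045161578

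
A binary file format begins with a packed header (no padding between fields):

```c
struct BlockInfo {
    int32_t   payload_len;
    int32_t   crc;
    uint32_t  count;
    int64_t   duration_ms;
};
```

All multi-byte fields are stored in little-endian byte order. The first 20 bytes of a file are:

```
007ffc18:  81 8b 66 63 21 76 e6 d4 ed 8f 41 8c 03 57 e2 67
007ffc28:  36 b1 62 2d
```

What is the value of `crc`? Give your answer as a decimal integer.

-723093983

`crc` follows `payload_len` (4 bytes), so it starts at byte offset 4 and occupies 4 bytes.
Bytes at offsets 4..7: 21 76 E6 D4.
Little-endian: lowest address holds the least-significant byte.
Reassemble most-significant byte first: D4 E6 76 21 → 0xD4E67621.
Top bit is set, so as a signed 32-bit value this is 0xD4E67621 − 2^32 = -723093983.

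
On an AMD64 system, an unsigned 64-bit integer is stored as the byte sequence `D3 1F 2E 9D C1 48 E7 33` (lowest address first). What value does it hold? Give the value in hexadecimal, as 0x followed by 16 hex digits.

Little-endian stores the least-significant byte at the lowest address.
Reassemble most-significant byte first: 33 E7 48 C1 9D 2E 1F D3 → 0x33E748C19D2E1FD3.

0x33E748C19D2E1FD3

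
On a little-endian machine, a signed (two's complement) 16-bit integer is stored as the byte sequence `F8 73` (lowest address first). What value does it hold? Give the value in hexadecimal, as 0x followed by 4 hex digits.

0x73F8

Little-endian: lowest address holds the least-significant byte.
Reassemble most-significant byte first: 73 F8 → 0x73F8.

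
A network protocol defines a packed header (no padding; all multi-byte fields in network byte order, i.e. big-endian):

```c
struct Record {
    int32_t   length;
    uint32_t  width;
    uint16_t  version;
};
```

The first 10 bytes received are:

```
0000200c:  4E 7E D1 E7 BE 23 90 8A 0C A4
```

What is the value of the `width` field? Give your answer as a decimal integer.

`width` follows `length` (4 bytes), so it starts at byte offset 4 and occupies 4 bytes.
Bytes at offsets 4..7: BE 23 90 8A.
Big-endian: lowest address holds the most-significant byte.
The bytes are already most-significant first: 0xBE23908A.
0xBE23908A = 3190001802.

3190001802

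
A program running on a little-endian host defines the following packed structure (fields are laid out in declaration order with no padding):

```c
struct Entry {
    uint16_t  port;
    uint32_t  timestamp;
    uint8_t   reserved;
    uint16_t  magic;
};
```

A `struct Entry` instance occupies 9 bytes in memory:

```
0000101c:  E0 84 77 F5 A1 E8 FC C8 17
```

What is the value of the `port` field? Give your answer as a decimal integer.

`port` is the first field, at byte offset 0, occupying 2 bytes.
Bytes at offsets 0..1: E0 84.
Little-endian stores the least-significant byte at the lowest address.
Reassemble most-significant byte first: 84 E0 → 0x84E0.
0x84E0 = 34016.

34016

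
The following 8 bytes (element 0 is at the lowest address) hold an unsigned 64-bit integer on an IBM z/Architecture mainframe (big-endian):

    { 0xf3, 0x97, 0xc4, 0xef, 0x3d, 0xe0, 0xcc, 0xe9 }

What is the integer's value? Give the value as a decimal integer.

17552714604514168041

Big-endian: lowest address holds the most-significant byte.
The bytes are already most-significant first: 0xF397C4EF3DE0CCE9.
0xF397C4EF3DE0CCE9 = 17552714604514168041.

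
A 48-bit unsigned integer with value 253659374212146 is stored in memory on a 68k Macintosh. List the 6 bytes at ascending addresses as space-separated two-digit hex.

E6 B3 AC E4 D4 32

253659374212146 in hexadecimal, padded to 48 bits, is 0xE6B3ACE4D432.
Split into bytes (most-significant first): E6 B3 AC E4 D4 32.
Big-endian stores the most-significant byte at the lowest address.
So the memory order matches the most-significant-first order: E6 B3 AC E4 D4 32.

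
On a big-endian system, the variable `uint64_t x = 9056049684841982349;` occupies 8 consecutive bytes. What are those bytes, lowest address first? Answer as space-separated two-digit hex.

9056049684841982349 in hexadecimal, padded to 64 bits, is 0x7DAD8D35154B698D.
Split into bytes (most-significant first): 7D AD 8D 35 15 4B 69 8D.
Big-endian stores the most-significant byte at the lowest address.
So the memory order matches the most-significant-first order: 7D AD 8D 35 15 4B 69 8D.

7D AD 8D 35 15 4B 69 8D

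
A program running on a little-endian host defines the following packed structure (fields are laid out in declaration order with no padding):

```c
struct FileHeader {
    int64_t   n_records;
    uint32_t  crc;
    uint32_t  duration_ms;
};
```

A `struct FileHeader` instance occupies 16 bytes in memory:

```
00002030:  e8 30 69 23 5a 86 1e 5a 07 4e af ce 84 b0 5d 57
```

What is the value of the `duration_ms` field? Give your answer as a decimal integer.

`duration_ms` follows `n_records` (8 B), `crc` (4 B), so it starts at offset 8 + 4 = 12 and occupies 4 bytes.
Bytes at offsets 12..15: 84 B0 5D 57.
In little-endian order the low byte comes first in memory.
Reassemble most-significant byte first: 57 5D B0 84 → 0x575DB084.
0x575DB084 = 1465757828.

1465757828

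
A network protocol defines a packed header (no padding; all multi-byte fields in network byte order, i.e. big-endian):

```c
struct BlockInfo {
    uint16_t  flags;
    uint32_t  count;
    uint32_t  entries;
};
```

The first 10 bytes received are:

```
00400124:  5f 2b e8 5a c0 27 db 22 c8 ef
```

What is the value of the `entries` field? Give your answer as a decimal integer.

`entries` follows `flags` (2 B), `count` (4 B), so it starts at offset 2 + 4 = 6 and occupies 4 bytes.
Bytes at offsets 6..9: DB 22 C8 EF.
Big-endian stores the most-significant byte at the lowest address.
The bytes are already most-significant first: 0xDB22C8EF.
0xDB22C8EF = 3676489967.

3676489967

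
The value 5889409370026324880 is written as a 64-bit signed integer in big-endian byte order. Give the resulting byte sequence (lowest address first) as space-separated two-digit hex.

5889409370026324880 in hexadecimal, padded to 64 bits, is 0x51BB629E5D46B390.
Split into bytes (most-significant first): 51 BB 62 9E 5D 46 B3 90.
Big-endian: lowest address holds the most-significant byte.
So the memory order matches the most-significant-first order: 51 BB 62 9E 5D 46 B3 90.

51 BB 62 9E 5D 46 B3 90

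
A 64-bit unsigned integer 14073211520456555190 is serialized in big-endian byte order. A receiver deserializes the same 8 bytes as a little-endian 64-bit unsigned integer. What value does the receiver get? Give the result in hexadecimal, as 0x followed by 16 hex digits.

14073211520456555190 in 64-bit hexadecimal is 0xC34E175095BF7AB6.
Stored big-endian, the bytes at ascending addresses are C3 4E 17 50 95 BF 7A B6.
Read back as little-endian, the first byte is least significant, giving 0xB67ABF9550174EC3.

0xB67ABF9550174EC3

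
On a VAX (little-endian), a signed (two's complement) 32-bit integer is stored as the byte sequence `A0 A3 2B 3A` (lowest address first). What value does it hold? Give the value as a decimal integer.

Little-endian stores the least-significant byte at the lowest address.
Reassemble most-significant byte first: 3A 2B A3 A0 → 0x3A2BA3A0.
0x3A2BA3A0 = 975938464.

975938464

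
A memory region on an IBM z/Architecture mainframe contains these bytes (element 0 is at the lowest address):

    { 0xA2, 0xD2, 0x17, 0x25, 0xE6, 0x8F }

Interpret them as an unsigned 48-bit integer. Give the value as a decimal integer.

Big-endian stores the most-significant byte at the lowest address.
The bytes are already most-significant first: 0xA2D21725E68F.
0xA2D21725E68F = 179023215191695.

179023215191695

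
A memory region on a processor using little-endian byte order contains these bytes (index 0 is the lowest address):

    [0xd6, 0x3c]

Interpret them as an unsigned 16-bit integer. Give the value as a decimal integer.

Little-endian: lowest address holds the least-significant byte.
Reassemble most-significant byte first: 3C D6 → 0x3CD6.
0x3CD6 = 15574.

15574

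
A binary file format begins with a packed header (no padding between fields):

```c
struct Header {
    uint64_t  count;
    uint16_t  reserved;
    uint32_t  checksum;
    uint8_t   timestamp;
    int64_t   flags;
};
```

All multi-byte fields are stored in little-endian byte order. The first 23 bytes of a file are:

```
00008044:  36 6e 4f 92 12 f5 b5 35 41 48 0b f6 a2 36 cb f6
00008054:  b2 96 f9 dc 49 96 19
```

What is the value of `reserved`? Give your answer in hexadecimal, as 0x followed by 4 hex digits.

`reserved` follows `count` (8 bytes), so it starts at byte offset 8 and occupies 2 bytes.
Bytes at offsets 8..9: 41 48.
Little-endian stores the least-significant byte at the lowest address.
Reassemble most-significant byte first: 48 41 → 0x4841.

0x4841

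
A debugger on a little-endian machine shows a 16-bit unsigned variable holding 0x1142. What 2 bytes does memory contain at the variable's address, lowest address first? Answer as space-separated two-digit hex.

42 11

Split into bytes (most-significant first): 11 42.
Little-endian stores the least-significant byte at the lowest address.
So at ascending addresses the bytes are 42 11.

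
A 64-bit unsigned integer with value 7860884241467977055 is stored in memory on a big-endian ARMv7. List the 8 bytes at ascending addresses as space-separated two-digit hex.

6D 17 78 91 A1 2A 2D 5F

7860884241467977055 in hexadecimal, padded to 64 bits, is 0x6D177891A12A2D5F.
Split into bytes (most-significant first): 6D 17 78 91 A1 2A 2D 5F.
In big-endian order the high byte comes first in memory.
So the memory order matches the most-significant-first order: 6D 17 78 91 A1 2A 2D 5F.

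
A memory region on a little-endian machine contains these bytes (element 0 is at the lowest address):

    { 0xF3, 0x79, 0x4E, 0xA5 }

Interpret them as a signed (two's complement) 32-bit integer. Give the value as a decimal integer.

Little-endian stores the least-significant byte at the lowest address.
Reassemble most-significant byte first: A5 4E 79 F3 → 0xA54E79F3.
Top bit is set, so as a signed 32-bit value this is 0xA54E79F3 − 2^32 = -1521583629.

-1521583629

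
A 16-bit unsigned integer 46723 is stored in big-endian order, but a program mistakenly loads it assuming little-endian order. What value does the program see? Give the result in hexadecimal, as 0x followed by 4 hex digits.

0x83B6

46723 in 16-bit hexadecimal is 0xB683.
Stored big-endian, the bytes at ascending addresses are B6 83.
Read back as little-endian, the first byte is least significant, giving 0x83B6.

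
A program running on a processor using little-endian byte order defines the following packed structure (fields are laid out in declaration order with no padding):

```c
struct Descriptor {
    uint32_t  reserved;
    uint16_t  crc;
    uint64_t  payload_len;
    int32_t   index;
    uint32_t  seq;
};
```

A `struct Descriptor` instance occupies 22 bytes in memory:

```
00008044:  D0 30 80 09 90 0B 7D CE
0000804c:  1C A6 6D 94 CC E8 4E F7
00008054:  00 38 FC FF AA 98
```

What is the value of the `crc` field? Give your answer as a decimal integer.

2960

`crc` follows `reserved` (4 bytes), so it starts at byte offset 4 and occupies 2 bytes.
Bytes at offsets 4..5: 90 0B.
Little-endian stores the least-significant byte at the lowest address.
Reassemble most-significant byte first: 0B 90 → 0x0B90.
0x0B90 = 2960.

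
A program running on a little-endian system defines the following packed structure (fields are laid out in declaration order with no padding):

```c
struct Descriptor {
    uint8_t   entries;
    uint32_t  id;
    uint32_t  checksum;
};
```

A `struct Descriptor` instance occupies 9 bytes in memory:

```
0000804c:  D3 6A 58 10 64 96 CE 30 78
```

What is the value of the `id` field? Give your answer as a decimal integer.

`id` follows `entries` (1 byte), so it starts at byte offset 1 and occupies 4 bytes.
Bytes at offsets 1..4: 6A 58 10 64.
Little-endian: lowest address holds the least-significant byte.
Reassemble most-significant byte first: 64 10 58 6A → 0x6410586A.
0x6410586A = 1678792810.

1678792810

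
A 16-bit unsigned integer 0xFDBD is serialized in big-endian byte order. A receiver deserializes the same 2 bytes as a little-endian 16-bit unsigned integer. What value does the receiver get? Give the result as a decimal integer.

Stored big-endian, the bytes at ascending addresses are FD BD.
Read back as little-endian, the first byte is least significant, giving 0xBDFD.
0xBDFD = 48637.

48637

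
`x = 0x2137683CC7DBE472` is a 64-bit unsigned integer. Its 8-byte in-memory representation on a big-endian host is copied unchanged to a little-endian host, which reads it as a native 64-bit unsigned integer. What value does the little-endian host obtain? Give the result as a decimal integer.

Stored big-endian, the bytes at ascending addresses are 21 37 68 3C C7 DB E4 72.
Read back as little-endian, the first byte is least significant, giving 0x72E4DBC73C683721.
0x72E4DBC73C683721 = 8278983663772251937.

8278983663772251937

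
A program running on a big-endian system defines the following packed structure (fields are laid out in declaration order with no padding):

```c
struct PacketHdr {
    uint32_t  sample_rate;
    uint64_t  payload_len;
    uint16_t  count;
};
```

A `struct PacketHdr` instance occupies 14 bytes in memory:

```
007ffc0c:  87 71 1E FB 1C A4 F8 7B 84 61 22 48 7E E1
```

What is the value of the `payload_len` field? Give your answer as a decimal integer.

2064047738628153928

`payload_len` follows `sample_rate` (4 bytes), so it starts at byte offset 4 and occupies 8 bytes.
Bytes at offsets 4..11: 1C A4 F8 7B 84 61 22 48.
Big-endian stores the most-significant byte at the lowest address.
The bytes are already most-significant first: 0x1CA4F87B84612248.
0x1CA4F87B84612248 = 2064047738628153928.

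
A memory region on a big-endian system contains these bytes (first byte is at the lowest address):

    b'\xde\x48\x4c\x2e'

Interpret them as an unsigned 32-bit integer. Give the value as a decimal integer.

In big-endian order the high byte comes first in memory.
The bytes are already most-significant first: 0xDE484C2E.
0xDE484C2E = 3729280046.

3729280046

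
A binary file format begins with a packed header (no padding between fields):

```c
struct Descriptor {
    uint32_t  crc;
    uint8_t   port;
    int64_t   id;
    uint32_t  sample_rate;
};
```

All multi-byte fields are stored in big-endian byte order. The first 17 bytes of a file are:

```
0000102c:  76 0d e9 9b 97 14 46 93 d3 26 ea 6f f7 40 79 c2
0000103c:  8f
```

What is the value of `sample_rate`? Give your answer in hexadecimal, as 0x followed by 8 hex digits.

`sample_rate` follows `crc` (4 B), `port` (1 B), `id` (8 B), so it starts at offset 4 + 1 + 8 = 13 and occupies 4 bytes.
Bytes at offsets 13..16: 40 79 C2 8F.
Big-endian stores the most-significant byte at the lowest address.
The bytes are already most-significant first: 0x4079C28F.

0x4079C28F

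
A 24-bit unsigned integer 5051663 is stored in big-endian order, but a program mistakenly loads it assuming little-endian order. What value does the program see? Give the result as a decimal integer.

988493

5051663 in 24-bit hexadecimal is 0x4D150F.
Stored big-endian, the bytes at ascending addresses are 4D 15 0F.
Read back as little-endian, the first byte is least significant, giving 0x0F154D.
0x0F154D = 988493.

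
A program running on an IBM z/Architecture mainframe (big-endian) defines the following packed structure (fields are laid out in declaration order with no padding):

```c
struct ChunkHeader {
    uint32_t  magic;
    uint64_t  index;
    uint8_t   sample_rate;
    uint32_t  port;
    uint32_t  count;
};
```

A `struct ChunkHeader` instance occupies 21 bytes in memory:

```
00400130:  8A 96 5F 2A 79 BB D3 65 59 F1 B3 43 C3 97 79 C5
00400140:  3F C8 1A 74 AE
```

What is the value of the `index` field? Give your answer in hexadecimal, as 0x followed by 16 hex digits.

0x79BBD36559F1B343

`index` follows `magic` (4 bytes), so it starts at byte offset 4 and occupies 8 bytes.
Bytes at offsets 4..11: 79 BB D3 65 59 F1 B3 43.
In big-endian order the high byte comes first in memory.
The bytes are already most-significant first: 0x79BBD36559F1B343.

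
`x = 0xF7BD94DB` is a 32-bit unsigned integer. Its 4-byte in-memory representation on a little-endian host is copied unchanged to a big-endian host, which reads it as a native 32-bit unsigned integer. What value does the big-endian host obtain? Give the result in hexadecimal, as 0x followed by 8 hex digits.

0xDB94BDF7

Stored little-endian, the bytes at ascending addresses are DB 94 BD F7.
Read back as big-endian, the last byte is least significant, giving 0xDB94BDF7.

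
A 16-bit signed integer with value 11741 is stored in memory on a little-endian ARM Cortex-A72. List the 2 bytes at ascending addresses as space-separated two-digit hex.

DD 2D

11741 in hexadecimal, padded to 16 bits, is 0x2DDD.
Split into bytes (most-significant first): 2D DD.
Little-endian stores the least-significant byte at the lowest address.
So at ascending addresses the bytes are DD 2D.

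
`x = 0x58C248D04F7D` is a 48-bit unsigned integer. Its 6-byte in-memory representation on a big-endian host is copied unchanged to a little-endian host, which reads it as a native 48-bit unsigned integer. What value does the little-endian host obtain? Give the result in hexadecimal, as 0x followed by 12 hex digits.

Stored big-endian, the bytes at ascending addresses are 58 C2 48 D0 4F 7D.
Read back as little-endian, the first byte is least significant, giving 0x7D4FD048C258.

0x7D4FD048C258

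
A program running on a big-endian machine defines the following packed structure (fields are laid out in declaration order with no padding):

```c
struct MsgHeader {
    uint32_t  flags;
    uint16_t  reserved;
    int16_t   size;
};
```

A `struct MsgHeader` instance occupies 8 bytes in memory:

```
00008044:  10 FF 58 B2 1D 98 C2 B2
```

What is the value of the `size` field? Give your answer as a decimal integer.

`size` follows `flags` (4 B), `reserved` (2 B), so it starts at offset 4 + 2 = 6 and occupies 2 bytes.
Bytes at offsets 6..7: C2 B2.
Big-endian: lowest address holds the most-significant byte.
The bytes are already most-significant first: 0xC2B2.
Top bit is set, so as a signed 16-bit value this is 0xC2B2 − 2^16 = -15694.

-15694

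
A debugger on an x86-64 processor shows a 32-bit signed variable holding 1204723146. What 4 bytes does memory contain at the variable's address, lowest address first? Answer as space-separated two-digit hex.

CA 9D CE 47

1204723146 in hexadecimal, padded to 32 bits, is 0x47CE9DCA.
Split into bytes (most-significant first): 47 CE 9D CA.
Little-endian: lowest address holds the least-significant byte.
So at ascending addresses the bytes are CA 9D CE 47.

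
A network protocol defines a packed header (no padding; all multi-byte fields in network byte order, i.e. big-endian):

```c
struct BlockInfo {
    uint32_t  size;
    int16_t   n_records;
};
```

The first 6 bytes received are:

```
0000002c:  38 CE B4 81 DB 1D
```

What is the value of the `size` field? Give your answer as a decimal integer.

`size` is the first field, at byte offset 0, occupying 4 bytes.
Bytes at offsets 0..3: 38 CE B4 81.
In big-endian order the high byte comes first in memory.
The bytes are already most-significant first: 0x38CEB481.
0x38CEB481 = 953070721.

953070721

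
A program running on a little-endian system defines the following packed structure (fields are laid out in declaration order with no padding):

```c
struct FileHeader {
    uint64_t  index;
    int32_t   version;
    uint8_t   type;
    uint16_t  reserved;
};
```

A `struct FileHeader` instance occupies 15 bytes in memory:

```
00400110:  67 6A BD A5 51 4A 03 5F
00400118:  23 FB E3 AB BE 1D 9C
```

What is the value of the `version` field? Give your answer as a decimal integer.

`version` follows `index` (8 bytes), so it starts at byte offset 8 and occupies 4 bytes.
Bytes at offsets 8..11: 23 FB E3 AB.
Little-endian: lowest address holds the least-significant byte.
Reassemble most-significant byte first: AB E3 FB 23 → 0xABE3FB23.
Top bit is set, so as a signed 32-bit value this is 0xABE3FB23 − 2^32 = -1411122397.

-1411122397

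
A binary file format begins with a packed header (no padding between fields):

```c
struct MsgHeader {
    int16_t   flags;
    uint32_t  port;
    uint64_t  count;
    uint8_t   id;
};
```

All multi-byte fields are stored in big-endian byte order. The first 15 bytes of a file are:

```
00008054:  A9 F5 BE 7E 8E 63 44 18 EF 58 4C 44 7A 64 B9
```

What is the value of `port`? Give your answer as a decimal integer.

`port` follows `flags` (2 bytes), so it starts at byte offset 2 and occupies 4 bytes.
Bytes at offsets 2..5: BE 7E 8E 63.
Big-endian stores the most-significant byte at the lowest address.
The bytes are already most-significant first: 0xBE7E8E63.
0xBE7E8E63 = 3195965027.

3195965027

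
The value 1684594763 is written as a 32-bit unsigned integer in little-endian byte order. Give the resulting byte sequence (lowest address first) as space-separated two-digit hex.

4B E0 68 64

1684594763 in hexadecimal, padded to 32 bits, is 0x6468E04B.
Split into bytes (most-significant first): 64 68 E0 4B.
Little-endian stores the least-significant byte at the lowest address.
So at ascending addresses the bytes are 4B E0 68 64.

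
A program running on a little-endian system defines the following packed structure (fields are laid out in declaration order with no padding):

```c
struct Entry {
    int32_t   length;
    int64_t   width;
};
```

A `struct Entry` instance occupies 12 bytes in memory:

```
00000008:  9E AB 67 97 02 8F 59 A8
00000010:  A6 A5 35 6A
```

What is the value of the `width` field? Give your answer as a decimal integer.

`width` follows `length` (4 bytes), so it starts at byte offset 4 and occupies 8 bytes.
Bytes at offsets 4..11: 02 8F 59 A8 A6 A5 35 6A.
In little-endian order the low byte comes first in memory.
Reassemble most-significant byte first: 6A 35 A5 A6 A8 59 8F 02 → 0x6A35A5A6A8598F02.
0x6A35A5A6A8598F02 = 7653205276993621762.

7653205276993621762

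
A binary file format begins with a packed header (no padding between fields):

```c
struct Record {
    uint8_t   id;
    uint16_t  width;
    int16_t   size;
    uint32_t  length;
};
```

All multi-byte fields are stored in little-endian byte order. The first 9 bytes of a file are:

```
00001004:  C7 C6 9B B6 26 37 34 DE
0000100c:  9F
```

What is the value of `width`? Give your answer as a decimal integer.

`width` follows `id` (1 byte), so it starts at byte offset 1 and occupies 2 bytes.
Bytes at offsets 1..2: C6 9B.
Little-endian stores the least-significant byte at the lowest address.
Reassemble most-significant byte first: 9B C6 → 0x9BC6.
0x9BC6 = 39878.

39878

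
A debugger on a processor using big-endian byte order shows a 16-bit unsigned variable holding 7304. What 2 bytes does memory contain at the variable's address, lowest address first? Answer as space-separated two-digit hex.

7304 in hexadecimal, padded to 16 bits, is 0x1C88.
Split into bytes (most-significant first): 1C 88.
In big-endian order the high byte comes first in memory.
So the memory order matches the most-significant-first order: 1C 88.

1C 88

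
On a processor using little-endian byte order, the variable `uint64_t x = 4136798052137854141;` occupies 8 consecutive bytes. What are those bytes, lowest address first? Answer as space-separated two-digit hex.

4136798052137854141 in hexadecimal, padded to 64 bits, is 0x3968DBE9253464BD.
Split into bytes (most-significant first): 39 68 DB E9 25 34 64 BD.
Little-endian: lowest address holds the least-significant byte.
So at ascending addresses the bytes are BD 64 34 25 E9 DB 68 39.

BD 64 34 25 E9 DB 68 39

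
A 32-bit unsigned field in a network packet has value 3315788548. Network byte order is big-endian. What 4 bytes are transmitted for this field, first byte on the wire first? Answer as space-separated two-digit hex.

C5 A2 EB 04

3315788548 in hexadecimal, padded to 32 bits, is 0xC5A2EB04.
Split into bytes (most-significant first): C5 A2 EB 04.
In big-endian order the high byte comes first in memory.
So the memory order matches the most-significant-first order: C5 A2 EB 04.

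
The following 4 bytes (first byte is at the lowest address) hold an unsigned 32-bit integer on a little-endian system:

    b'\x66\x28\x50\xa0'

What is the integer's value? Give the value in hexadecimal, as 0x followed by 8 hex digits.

0xA0502866

Little-endian: lowest address holds the least-significant byte.
Reassemble most-significant byte first: A0 50 28 66 → 0xA0502866.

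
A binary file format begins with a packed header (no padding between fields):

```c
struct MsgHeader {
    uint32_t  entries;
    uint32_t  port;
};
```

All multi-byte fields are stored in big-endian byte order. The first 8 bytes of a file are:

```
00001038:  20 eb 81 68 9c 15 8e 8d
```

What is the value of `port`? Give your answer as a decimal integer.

2618658445

`port` follows `entries` (4 bytes), so it starts at byte offset 4 and occupies 4 bytes.
Bytes at offsets 4..7: 9C 15 8E 8D.
In big-endian order the high byte comes first in memory.
The bytes are already most-significant first: 0x9C158E8D.
0x9C158E8D = 2618658445.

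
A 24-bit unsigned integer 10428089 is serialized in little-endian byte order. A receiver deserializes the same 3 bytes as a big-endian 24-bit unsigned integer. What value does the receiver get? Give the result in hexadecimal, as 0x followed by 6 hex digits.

10428089 in 24-bit hexadecimal is 0x9F1EB9.
Stored little-endian, the bytes at ascending addresses are B9 1E 9F.
Read back as big-endian, the last byte is least significant, giving 0xB91E9F.

0xB91E9F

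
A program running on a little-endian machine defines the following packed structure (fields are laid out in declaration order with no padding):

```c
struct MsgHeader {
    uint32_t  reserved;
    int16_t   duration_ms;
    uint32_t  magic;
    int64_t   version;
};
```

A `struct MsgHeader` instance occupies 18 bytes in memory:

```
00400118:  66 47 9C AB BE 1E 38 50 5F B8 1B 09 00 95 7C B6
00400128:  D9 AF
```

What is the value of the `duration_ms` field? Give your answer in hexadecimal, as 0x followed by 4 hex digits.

`duration_ms` follows `reserved` (4 bytes), so it starts at byte offset 4 and occupies 2 bytes.
Bytes at offsets 4..5: BE 1E.
Little-endian stores the least-significant byte at the lowest address.
Reassemble most-significant byte first: 1E BE → 0x1EBE.

0x1EBE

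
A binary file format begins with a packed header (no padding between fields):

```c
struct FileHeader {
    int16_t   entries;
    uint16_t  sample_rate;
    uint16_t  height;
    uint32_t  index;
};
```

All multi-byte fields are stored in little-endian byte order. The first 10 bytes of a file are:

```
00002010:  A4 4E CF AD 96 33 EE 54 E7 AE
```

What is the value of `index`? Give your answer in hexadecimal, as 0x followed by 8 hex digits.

0xAEE754EE

`index` follows `entries` (2 B), `sample_rate` (2 B), `height` (2 B), so it starts at offset 2 + 2 + 2 = 6 and occupies 4 bytes.
Bytes at offsets 6..9: EE 54 E7 AE.
Little-endian: lowest address holds the least-significant byte.
Reassemble most-significant byte first: AE E7 54 EE → 0xAEE754EE.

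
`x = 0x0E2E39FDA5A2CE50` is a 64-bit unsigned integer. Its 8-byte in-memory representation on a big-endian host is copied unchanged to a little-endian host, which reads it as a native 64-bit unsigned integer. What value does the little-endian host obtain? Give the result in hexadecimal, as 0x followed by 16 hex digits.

0x50CEA2A5FD392E0E

Stored big-endian, the bytes at ascending addresses are 0E 2E 39 FD A5 A2 CE 50.
Read back as little-endian, the first byte is least significant, giving 0x50CEA2A5FD392E0E.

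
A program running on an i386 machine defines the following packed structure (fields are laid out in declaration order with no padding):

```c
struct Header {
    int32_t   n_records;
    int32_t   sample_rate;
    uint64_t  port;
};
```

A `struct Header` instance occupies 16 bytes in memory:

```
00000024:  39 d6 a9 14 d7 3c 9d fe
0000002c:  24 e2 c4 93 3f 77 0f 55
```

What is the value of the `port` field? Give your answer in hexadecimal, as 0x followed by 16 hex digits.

0x550F773F93C4E224

`port` follows `n_records` (4 B), `sample_rate` (4 B), so it starts at offset 4 + 4 = 8 and occupies 8 bytes.
Bytes at offsets 8..15: 24 E2 C4 93 3F 77 0F 55.
Little-endian stores the least-significant byte at the lowest address.
Reassemble most-significant byte first: 55 0F 77 3F 93 C4 E2 24 → 0x550F773F93C4E224.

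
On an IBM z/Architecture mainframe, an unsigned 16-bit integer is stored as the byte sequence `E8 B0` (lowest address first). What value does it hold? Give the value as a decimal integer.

Big-endian: lowest address holds the most-significant byte.
The bytes are already most-significant first: 0xE8B0.
0xE8B0 = 59568.

59568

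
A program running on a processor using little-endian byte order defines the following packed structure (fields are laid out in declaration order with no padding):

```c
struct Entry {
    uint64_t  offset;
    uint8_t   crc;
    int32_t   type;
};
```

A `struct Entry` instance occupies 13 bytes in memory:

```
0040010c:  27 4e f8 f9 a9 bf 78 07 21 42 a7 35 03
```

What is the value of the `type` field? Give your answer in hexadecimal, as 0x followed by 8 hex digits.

0x0335A742

`type` follows `offset` (8 B), `crc` (1 B), so it starts at offset 8 + 1 = 9 and occupies 4 bytes.
Bytes at offsets 9..12: 42 A7 35 03.
In little-endian order the low byte comes first in memory.
Reassemble most-significant byte first: 03 35 A7 42 → 0x0335A742.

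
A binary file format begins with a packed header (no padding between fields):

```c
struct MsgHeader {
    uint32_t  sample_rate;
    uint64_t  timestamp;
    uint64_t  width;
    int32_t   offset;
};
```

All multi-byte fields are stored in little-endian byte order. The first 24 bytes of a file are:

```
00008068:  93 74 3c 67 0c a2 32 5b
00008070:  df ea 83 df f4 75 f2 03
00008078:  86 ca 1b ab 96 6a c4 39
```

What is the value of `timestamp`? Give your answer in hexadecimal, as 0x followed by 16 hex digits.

0xDF83EADF5B32A20C

`timestamp` follows `sample_rate` (4 bytes), so it starts at byte offset 4 and occupies 8 bytes.
Bytes at offsets 4..11: 0C A2 32 5B DF EA 83 DF.
Little-endian stores the least-significant byte at the lowest address.
Reassemble most-significant byte first: DF 83 EA DF 5B 32 A2 0C → 0xDF83EADF5B32A20C.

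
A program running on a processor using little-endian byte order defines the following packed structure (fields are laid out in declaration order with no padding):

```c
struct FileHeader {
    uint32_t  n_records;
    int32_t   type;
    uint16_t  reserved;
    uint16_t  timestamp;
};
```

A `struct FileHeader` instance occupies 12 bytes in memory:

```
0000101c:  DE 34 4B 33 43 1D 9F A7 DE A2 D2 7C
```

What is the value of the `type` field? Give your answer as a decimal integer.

`type` follows `n_records` (4 bytes), so it starts at byte offset 4 and occupies 4 bytes.
Bytes at offsets 4..7: 43 1D 9F A7.
In little-endian order the low byte comes first in memory.
Reassemble most-significant byte first: A7 9F 1D 43 → 0xA79F1D43.
Top bit is set, so as a signed 32-bit value this is 0xA79F1D43 − 2^32 = -1482744509.

-1482744509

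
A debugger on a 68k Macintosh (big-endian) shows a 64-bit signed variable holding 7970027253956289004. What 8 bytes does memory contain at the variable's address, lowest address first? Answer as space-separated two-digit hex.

6E 9B 39 8F 7A 3F 21 EC

7970027253956289004 in hexadecimal, padded to 64 bits, is 0x6E9B398F7A3F21EC.
Split into bytes (most-significant first): 6E 9B 39 8F 7A 3F 21 EC.
In big-endian order the high byte comes first in memory.
So the memory order matches the most-significant-first order: 6E 9B 39 8F 7A 3F 21 EC.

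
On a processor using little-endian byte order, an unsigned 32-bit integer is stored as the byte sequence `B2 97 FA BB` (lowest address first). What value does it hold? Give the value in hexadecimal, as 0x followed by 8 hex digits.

Little-endian stores the least-significant byte at the lowest address.
Reassemble most-significant byte first: BB FA 97 B2 → 0xBBFA97B2.

0xBBFA97B2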